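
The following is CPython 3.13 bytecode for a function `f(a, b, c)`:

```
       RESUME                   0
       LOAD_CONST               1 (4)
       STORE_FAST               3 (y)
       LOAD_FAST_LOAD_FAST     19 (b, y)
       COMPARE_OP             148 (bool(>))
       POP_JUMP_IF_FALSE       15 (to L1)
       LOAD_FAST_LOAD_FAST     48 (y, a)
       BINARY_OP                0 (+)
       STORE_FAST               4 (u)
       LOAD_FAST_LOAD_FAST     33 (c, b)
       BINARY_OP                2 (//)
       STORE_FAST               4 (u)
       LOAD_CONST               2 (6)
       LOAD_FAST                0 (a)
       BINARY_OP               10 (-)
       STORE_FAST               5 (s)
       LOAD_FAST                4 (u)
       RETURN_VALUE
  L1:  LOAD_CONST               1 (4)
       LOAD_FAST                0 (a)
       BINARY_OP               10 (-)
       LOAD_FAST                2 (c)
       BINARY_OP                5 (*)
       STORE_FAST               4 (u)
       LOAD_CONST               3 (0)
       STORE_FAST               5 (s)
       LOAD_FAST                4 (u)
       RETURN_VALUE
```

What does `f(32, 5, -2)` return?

LOAD_CONST → push 4. Stack: [4]
STORE_FAST y → y=4. Stack: []
LOAD_FAST_LOAD_FAST b,y → push 5,4. Stack: [5, 4]
COMPARE_OP bool(>) → 5 vs 4 = True. Stack: [True]
POP_JUMP_IF_FALSE → pop True; no jump. Stack: []
LOAD_FAST_LOAD_FAST y,a → push 4,32. Stack: [4, 32]
BINARY_OP + → 4 + 32 = 36. Stack: [36]
STORE_FAST u → u=36. Stack: []
LOAD_FAST_LOAD_FAST c,b → push -2,5. Stack: [-2, 5]
BINARY_OP // → -2 // 5 = -1. Stack: [-1]
STORE_FAST u → u=-1. Stack: []
LOAD_CONST → push 6. Stack: [6]
LOAD_FAST a → push 32. Stack: [6, 32]
BINARY_OP - → 6 - 32 = -26. Stack: [-26]
STORE_FAST s → s=-26. Stack: []
LOAD_FAST u → push -1. Stack: [-1]
RETURN_VALUE → return -1.

-1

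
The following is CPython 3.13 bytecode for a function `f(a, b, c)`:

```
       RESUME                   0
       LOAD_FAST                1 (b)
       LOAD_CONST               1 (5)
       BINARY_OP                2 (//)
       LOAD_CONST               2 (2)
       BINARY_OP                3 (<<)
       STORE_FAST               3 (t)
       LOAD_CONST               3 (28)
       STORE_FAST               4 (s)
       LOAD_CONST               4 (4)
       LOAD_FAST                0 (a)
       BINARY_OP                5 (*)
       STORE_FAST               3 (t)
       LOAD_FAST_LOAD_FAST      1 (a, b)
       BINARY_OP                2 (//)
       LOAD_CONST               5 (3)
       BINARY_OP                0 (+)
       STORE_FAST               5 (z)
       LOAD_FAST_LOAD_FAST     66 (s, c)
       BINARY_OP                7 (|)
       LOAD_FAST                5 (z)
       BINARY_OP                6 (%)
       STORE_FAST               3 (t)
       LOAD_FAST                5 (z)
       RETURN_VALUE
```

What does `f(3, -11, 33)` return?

LOAD_FAST b → push -11. Stack: [-11]
LOAD_CONST → push 5. Stack: [-11, 5]
BINARY_OP // → -11 // 5 = -3. Stack: [-3]
LOAD_CONST → push 2. Stack: [-3, 2]
BINARY_OP << → -3 << 2 = -12. Stack: [-12]
STORE_FAST t → t=-12. Stack: []
LOAD_CONST → push 28. Stack: [28]
STORE_FAST s → s=28. Stack: []
LOAD_CONST → push 4. Stack: [4]
LOAD_FAST a → push 3. Stack: [4, 3]
BINARY_OP * → 4 * 3 = 12. Stack: [12]
STORE_FAST t → t=12. Stack: []
LOAD_FAST_LOAD_FAST a,b → push 3,-11. Stack: [3, -11]
BINARY_OP // → 3 // -11 = -1. Stack: [-1]
LOAD_CONST → push 3. Stack: [-1, 3]
BINARY_OP + → -1 + 3 = 2. Stack: [2]
STORE_FAST z → z=2. Stack: []
LOAD_FAST_LOAD_FAST s,c → push 28,33. Stack: [28, 33]
BINARY_OP | → 28 | 33 = 61. Stack: [61]
LOAD_FAST z → push 2. Stack: [61, 2]
BINARY_OP % → 61 % 2 = 1. Stack: [1]
STORE_FAST t → t=1. Stack: []
LOAD_FAST z → push 2. Stack: [2]
RETURN_VALUE → return 2.

2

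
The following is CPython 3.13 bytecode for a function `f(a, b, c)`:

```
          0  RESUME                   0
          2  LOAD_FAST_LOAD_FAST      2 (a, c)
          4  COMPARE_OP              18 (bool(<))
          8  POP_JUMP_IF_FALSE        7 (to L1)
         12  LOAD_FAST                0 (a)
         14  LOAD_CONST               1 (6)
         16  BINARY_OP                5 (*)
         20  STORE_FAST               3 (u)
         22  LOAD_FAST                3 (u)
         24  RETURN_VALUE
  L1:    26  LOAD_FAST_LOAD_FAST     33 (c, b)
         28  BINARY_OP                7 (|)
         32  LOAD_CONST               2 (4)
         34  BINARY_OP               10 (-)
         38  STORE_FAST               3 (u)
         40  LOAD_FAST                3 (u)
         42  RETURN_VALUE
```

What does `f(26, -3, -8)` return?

-7

LOAD_FAST_LOAD_FAST a,c → push 26,-8. Stack: [26, -8]
COMPARE_OP bool(<) → 26 vs -8 = False. Stack: [False]
POP_JUMP_IF_FALSE → pop False; jump. Stack: []
LOAD_FAST_LOAD_FAST c,b → push -8,-3. Stack: [-8, -3]
BINARY_OP | → -8 | -3 = -3. Stack: [-3]
LOAD_CONST → push 4. Stack: [-3, 4]
BINARY_OP - → -3 - 4 = -7. Stack: [-7]
STORE_FAST u → u=-7. Stack: []
LOAD_FAST u → push -7. Stack: [-7]
RETURN_VALUE → return -7.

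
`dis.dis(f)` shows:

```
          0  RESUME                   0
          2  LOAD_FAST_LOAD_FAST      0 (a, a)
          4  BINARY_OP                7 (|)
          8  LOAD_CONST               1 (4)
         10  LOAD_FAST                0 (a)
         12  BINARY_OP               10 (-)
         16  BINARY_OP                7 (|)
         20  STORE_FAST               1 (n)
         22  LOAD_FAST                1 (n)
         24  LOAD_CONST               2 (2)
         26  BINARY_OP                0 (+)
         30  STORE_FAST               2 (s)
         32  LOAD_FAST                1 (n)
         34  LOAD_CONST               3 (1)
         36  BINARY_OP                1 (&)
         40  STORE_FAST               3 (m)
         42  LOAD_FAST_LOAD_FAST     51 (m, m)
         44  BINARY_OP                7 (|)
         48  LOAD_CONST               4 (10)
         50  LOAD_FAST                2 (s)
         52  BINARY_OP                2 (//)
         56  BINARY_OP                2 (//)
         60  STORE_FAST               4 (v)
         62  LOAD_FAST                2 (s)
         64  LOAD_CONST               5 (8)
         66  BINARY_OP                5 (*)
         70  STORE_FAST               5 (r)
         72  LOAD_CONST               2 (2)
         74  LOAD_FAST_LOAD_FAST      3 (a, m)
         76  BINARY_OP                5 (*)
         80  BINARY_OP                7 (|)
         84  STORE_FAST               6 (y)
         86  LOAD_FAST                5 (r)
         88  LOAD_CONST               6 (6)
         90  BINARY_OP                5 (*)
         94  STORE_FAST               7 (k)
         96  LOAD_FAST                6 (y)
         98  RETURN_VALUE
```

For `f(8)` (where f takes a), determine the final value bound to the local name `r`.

LOAD_FAST_LOAD_FAST a,a → push 8,8. Stack: [8, 8]
BINARY_OP | → 8 | 8 = 8. Stack: [8]
LOAD_CONST → push 4. Stack: [8, 4]
LOAD_FAST a → push 8. Stack: [8, 4, 8]
BINARY_OP - → 4 - 8 = -4. Stack: [8, -4]
BINARY_OP | → 8 | -4 = -4. Stack: [-4]
STORE_FAST n → n=-4. Stack: []
LOAD_FAST n → push -4. Stack: [-4]
LOAD_CONST → push 2. Stack: [-4, 2]
BINARY_OP + → -4 + 2 = -2. Stack: [-2]
STORE_FAST s → s=-2. Stack: []
LOAD_FAST n → push -4. Stack: [-4]
LOAD_CONST → push 1. Stack: [-4, 1]
BINARY_OP & → -4 & 1 = 0. Stack: [0]
STORE_FAST m → m=0. Stack: []
LOAD_FAST_LOAD_FAST m,m → push 0,0. Stack: [0, 0]
BINARY_OP | → 0 | 0 = 0. Stack: [0]
LOAD_CONST → push 10. Stack: [0, 10]
LOAD_FAST s → push -2. Stack: [0, 10, -2]
BINARY_OP // → 10 // -2 = -5. Stack: [0, -5]
BINARY_OP // → 0 // -5 = 0. Stack: [0]
STORE_FAST v → v=0. Stack: []
LOAD_FAST s → push -2. Stack: [-2]
LOAD_CONST → push 8. Stack: [-2, 8]
BINARY_OP * → -2 * 8 = -16. Stack: [-16]
STORE_FAST r → r=-16. Stack: []
LOAD_CONST → push 2. Stack: [2]
LOAD_FAST_LOAD_FAST a,m → push 8,0. Stack: [2, 8, 0]
BINARY_OP * → 8 * 0 = 0. Stack: [2, 0]
BINARY_OP | → 2 | 0 = 2. Stack: [2]
STORE_FAST y → y=2. Stack: []
LOAD_FAST r → push -16. Stack: [-16]
LOAD_CONST → push 6. Stack: [-16, 6]
BINARY_OP * → -16 * 6 = -96. Stack: [-96]
STORE_FAST k → k=-96. Stack: []
LOAD_FAST y → push 2. Stack: [2]
RETURN_VALUE → return 2.

-16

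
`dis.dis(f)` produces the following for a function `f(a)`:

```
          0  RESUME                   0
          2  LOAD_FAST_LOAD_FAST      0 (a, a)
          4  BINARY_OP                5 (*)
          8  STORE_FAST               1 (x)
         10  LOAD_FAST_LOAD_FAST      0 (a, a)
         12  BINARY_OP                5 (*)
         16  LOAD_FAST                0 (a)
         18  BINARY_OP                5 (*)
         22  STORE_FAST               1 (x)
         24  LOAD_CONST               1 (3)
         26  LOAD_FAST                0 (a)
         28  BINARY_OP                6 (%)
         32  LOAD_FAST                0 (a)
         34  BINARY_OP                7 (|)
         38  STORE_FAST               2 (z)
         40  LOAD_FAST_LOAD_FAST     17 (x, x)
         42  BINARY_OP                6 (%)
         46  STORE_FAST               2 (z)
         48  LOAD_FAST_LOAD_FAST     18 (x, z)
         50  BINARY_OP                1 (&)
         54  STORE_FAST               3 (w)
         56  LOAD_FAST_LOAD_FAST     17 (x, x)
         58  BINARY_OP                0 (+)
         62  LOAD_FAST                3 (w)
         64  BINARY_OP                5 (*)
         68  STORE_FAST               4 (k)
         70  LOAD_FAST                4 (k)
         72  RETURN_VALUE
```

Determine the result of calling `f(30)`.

0

LOAD_FAST_LOAD_FAST a,a → push 30,30. Stack: [30, 30]
BINARY_OP * → 30 * 30 = 900. Stack: [900]
STORE_FAST x → x=900. Stack: []
LOAD_FAST_LOAD_FAST a,a → push 30,30. Stack: [30, 30]
BINARY_OP * → 30 * 30 = 900. Stack: [900]
LOAD_FAST a → push 30. Stack: [900, 30]
BINARY_OP * → 900 * 30 = 27000. Stack: [27000]
STORE_FAST x → x=27000. Stack: []
LOAD_CONST → push 3. Stack: [3]
LOAD_FAST a → push 30. Stack: [3, 30]
BINARY_OP % → 3 % 30 = 3. Stack: [3]
LOAD_FAST a → push 30. Stack: [3, 30]
BINARY_OP | → 3 | 30 = 31. Stack: [31]
STORE_FAST z → z=31. Stack: []
LOAD_FAST_LOAD_FAST x,x → push 27000,27000. Stack: [27000, 27000]
BINARY_OP % → 27000 % 27000 = 0. Stack: [0]
STORE_FAST z → z=0. Stack: []
LOAD_FAST_LOAD_FAST x,z → push 27000,0. Stack: [27000, 0]
BINARY_OP & → 27000 & 0 = 0. Stack: [0]
STORE_FAST w → w=0. Stack: []
LOAD_FAST_LOAD_FAST x,x → push 27000,27000. Stack: [27000, 27000]
BINARY_OP + → 27000 + 27000 = 54000. Stack: [54000]
LOAD_FAST w → push 0. Stack: [54000, 0]
BINARY_OP * → 54000 * 0 = 0. Stack: [0]
STORE_FAST k → k=0. Stack: []
LOAD_FAST k → push 0. Stack: [0]
RETURN_VALUE → return 0.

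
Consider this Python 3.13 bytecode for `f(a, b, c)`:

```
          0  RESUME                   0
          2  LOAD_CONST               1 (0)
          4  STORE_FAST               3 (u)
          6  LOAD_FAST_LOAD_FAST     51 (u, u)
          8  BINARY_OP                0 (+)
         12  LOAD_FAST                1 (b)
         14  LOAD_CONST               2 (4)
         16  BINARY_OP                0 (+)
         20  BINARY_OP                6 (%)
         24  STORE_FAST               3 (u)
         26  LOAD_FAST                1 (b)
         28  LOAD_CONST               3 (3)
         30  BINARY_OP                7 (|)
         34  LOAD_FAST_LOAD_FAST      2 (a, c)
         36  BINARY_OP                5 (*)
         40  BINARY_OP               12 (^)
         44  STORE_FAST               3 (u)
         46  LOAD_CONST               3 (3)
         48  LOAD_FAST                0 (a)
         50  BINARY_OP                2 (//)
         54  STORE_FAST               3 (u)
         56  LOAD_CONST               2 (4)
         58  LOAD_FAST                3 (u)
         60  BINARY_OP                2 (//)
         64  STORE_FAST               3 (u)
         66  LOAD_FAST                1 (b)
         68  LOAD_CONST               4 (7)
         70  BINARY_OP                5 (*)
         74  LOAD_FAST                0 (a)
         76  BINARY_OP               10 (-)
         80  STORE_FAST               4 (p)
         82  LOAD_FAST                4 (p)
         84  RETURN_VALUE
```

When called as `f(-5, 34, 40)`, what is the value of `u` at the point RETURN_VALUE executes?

LOAD_CONST → push 0. Stack: [0]
STORE_FAST u → u=0. Stack: []
LOAD_FAST_LOAD_FAST u,u → push 0,0. Stack: [0, 0]
BINARY_OP + → 0 + 0 = 0. Stack: [0]
LOAD_FAST b → push 34. Stack: [0, 34]
LOAD_CONST → push 4. Stack: [0, 34, 4]
BINARY_OP + → 34 + 4 = 38. Stack: [0, 38]
BINARY_OP % → 0 % 38 = 0. Stack: [0]
STORE_FAST u → u=0. Stack: []
LOAD_FAST b → push 34. Stack: [34]
LOAD_CONST → push 3. Stack: [34, 3]
BINARY_OP | → 34 | 3 = 35. Stack: [35]
LOAD_FAST_LOAD_FAST a,c → push -5,40. Stack: [35, -5, 40]
BINARY_OP * → -5 * 40 = -200. Stack: [35, -200]
BINARY_OP ^ → 35 ^ -200 = -229. Stack: [-229]
STORE_FAST u → u=-229. Stack: []
LOAD_CONST → push 3. Stack: [3]
LOAD_FAST a → push -5. Stack: [3, -5]
BINARY_OP // → 3 // -5 = -1. Stack: [-1]
STORE_FAST u → u=-1. Stack: []
LOAD_CONST → push 4. Stack: [4]
LOAD_FAST u → push -1. Stack: [4, -1]
BINARY_OP // → 4 // -1 = -4. Stack: [-4]
STORE_FAST u → u=-4. Stack: []
LOAD_FAST b → push 34. Stack: [34]
LOAD_CONST → push 7. Stack: [34, 7]
BINARY_OP * → 34 * 7 = 238. Stack: [238]
LOAD_FAST a → push -5. Stack: [238, -5]
BINARY_OP - → 238 - -5 = 243. Stack: [243]
STORE_FAST p → p=243. Stack: []
LOAD_FAST p → push 243. Stack: [243]
RETURN_VALUE → return 243.

-4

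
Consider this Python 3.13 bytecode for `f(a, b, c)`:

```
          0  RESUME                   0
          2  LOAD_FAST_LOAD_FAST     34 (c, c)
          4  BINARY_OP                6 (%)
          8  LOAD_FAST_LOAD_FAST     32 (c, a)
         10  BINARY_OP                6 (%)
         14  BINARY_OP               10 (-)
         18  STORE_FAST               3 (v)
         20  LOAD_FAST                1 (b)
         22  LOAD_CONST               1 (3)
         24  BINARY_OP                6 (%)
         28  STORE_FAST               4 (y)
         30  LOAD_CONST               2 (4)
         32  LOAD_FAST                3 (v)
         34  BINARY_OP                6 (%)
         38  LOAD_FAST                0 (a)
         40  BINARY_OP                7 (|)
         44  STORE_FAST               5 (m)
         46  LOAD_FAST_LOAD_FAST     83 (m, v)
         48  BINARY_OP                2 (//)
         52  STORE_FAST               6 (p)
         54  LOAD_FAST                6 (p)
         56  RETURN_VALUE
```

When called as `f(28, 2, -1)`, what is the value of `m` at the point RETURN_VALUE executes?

-3

LOAD_FAST_LOAD_FAST c,c → push -1,-1. Stack: [-1, -1]
BINARY_OP % → -1 % -1 = 0. Stack: [0]
LOAD_FAST_LOAD_FAST c,a → push -1,28. Stack: [0, -1, 28]
BINARY_OP % → -1 % 28 = 27. Stack: [0, 27]
BINARY_OP - → 0 - 27 = -27. Stack: [-27]
STORE_FAST v → v=-27. Stack: []
LOAD_FAST b → push 2. Stack: [2]
LOAD_CONST → push 3. Stack: [2, 3]
BINARY_OP % → 2 % 3 = 2. Stack: [2]
STORE_FAST y → y=2. Stack: []
LOAD_CONST → push 4. Stack: [4]
LOAD_FAST v → push -27. Stack: [4, -27]
BINARY_OP % → 4 % -27 = -23. Stack: [-23]
LOAD_FAST a → push 28. Stack: [-23, 28]
BINARY_OP | → -23 | 28 = -3. Stack: [-3]
STORE_FAST m → m=-3. Stack: []
LOAD_FAST_LOAD_FAST m,v → push -3,-27. Stack: [-3, -27]
BINARY_OP // → -3 // -27 = 0. Stack: [0]
STORE_FAST p → p=0. Stack: []
LOAD_FAST p → push 0. Stack: [0]
RETURN_VALUE → return 0.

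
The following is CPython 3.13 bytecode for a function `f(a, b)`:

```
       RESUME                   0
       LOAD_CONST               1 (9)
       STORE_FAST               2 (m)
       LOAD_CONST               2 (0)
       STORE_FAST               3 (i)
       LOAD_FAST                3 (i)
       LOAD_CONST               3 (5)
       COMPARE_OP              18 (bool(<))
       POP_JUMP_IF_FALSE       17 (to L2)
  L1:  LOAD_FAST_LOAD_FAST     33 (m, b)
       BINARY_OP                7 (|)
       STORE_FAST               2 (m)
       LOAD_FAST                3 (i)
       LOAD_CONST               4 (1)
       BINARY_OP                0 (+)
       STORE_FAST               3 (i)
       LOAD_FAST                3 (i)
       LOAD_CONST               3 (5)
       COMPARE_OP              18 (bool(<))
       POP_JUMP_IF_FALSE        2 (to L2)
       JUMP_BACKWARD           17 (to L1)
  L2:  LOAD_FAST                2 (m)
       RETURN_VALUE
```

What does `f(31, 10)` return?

LOAD_CONST → push 9. Stack: [9]
STORE_FAST m → m=9. Stack: []
LOAD_CONST → push 0. Stack: [0]
STORE_FAST i → i=0. Stack: []
LOAD_FAST i → push 0. Stack: [0]
LOAD_CONST → push 5. Stack: [0, 5]
COMPARE_OP bool(<) → 0 vs 5 = True. Stack: [True]
POP_JUMP_IF_FALSE → pop True; no jump. Stack: []
LOAD_FAST_LOAD_FAST m,b → push 9,10. Stack: [9, 10]
BINARY_OP | → 9 | 10 = 11. Stack: [11]
STORE_FAST m → m=11. Stack: []
LOAD_FAST i → push 0. Stack: [0]
LOAD_CONST → push 1. Stack: [0, 1]
BINARY_OP + → 0 + 1 = 1. Stack: [1]
STORE_FAST i → i=1. Stack: []
LOAD_FAST i → push 1. Stack: [1]
LOAD_CONST → push 5. Stack: [1, 5]
COMPARE_OP bool(<) → 1 vs 5 = True. Stack: [True]
POP_JUMP_IF_FALSE → pop True; no jump. Stack: []
LOAD_FAST_LOAD_FAST m,b → push 11,10. Stack: [11, 10]
BINARY_OP | → 11 | 10 = 11. Stack: [11]
STORE_FAST m → m=11. Stack: []
LOAD_FAST i → push 1. Stack: [1]
LOAD_CONST → push 1. Stack: [1, 1]
BINARY_OP + → 1 + 1 = 2. Stack: [2]
STORE_FAST i → i=2. Stack: []
LOAD_FAST i → push 2. Stack: [2]
LOAD_CONST → push 5. Stack: [2, 5]
COMPARE_OP bool(<) → 2 vs 5 = True. Stack: [True]
POP_JUMP_IF_FALSE → pop True; no jump. Stack: []
LOAD_FAST_LOAD_FAST m,b → push 11,10. Stack: [11, 10]
BINARY_OP | → 11 | 10 = 11. Stack: [11]
STORE_FAST m → m=11. Stack: []
LOAD_FAST i → push 2. Stack: [2]
LOAD_CONST → push 1. Stack: [2, 1]
BINARY_OP + → 2 + 1 = 3. Stack: [3]
STORE_FAST i → i=3. Stack: []
LOAD_FAST i → push 3. Stack: [3]
LOAD_CONST → push 5. Stack: [3, 5]
COMPARE_OP bool(<) → 3 vs 5 = True. Stack: [True]
POP_JUMP_IF_FALSE → pop True; no jump. Stack: []
LOAD_FAST_LOAD_FAST m,b → push 11,10. Stack: [11, 10]
BINARY_OP | → 11 | 10 = 11. Stack: [11]
STORE_FAST m → m=11. Stack: []
LOAD_FAST i → push 3. Stack: [3]
LOAD_CONST → push 1. Stack: [3, 1]
BINARY_OP + → 3 + 1 = 4. Stack: [4]
STORE_FAST i → i=4. Stack: []
LOAD_FAST i → push 4. Stack: [4]
LOAD_CONST → push 5. Stack: [4, 5]
COMPARE_OP bool(<) → 4 vs 5 = True. Stack: [True]
POP_JUMP_IF_FALSE → pop True; no jump. Stack: []
LOAD_FAST_LOAD_FAST m,b → push 11,10. Stack: [11, 10]
BINARY_OP | → 11 | 10 = 11. Stack: [11]
STORE_FAST m → m=11. Stack: []
LOAD_FAST i → push 4. Stack: [4]
LOAD_CONST → push 1. Stack: [4, 1]
BINARY_OP + → 4 + 1 = 5. Stack: [5]
STORE_FAST i → i=5. Stack: []
LOAD_FAST i → push 5. Stack: [5]
LOAD_CONST → push 5. Stack: [5, 5]
COMPARE_OP bool(<) → 5 vs 5 = False. Stack: [False]
POP_JUMP_IF_FALSE → pop False; jump. Stack: []
LOAD_FAST m → push 11. Stack: [11]
RETURN_VALUE → return 11.

11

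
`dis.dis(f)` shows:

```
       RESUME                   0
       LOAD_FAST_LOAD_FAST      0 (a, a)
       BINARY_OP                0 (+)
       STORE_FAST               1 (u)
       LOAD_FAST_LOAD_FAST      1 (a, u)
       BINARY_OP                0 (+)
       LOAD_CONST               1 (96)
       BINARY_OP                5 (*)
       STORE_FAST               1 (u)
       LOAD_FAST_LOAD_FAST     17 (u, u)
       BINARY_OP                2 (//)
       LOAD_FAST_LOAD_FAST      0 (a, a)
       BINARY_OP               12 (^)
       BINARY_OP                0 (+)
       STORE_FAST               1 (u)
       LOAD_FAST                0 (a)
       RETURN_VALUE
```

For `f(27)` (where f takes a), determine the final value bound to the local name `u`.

LOAD_FAST_LOAD_FAST a,a → push 27,27. Stack: [27, 27]
BINARY_OP + → 27 + 27 = 54. Stack: [54]
STORE_FAST u → u=54. Stack: []
LOAD_FAST_LOAD_FAST a,u → push 27,54. Stack: [27, 54]
BINARY_OP + → 27 + 54 = 81. Stack: [81]
LOAD_CONST → push 96. Stack: [81, 96]
BINARY_OP * → 81 * 96 = 7776. Stack: [7776]
STORE_FAST u → u=7776. Stack: []
LOAD_FAST_LOAD_FAST u,u → push 7776,7776. Stack: [7776, 7776]
BINARY_OP // → 7776 // 7776 = 1. Stack: [1]
LOAD_FAST_LOAD_FAST a,a → push 27,27. Stack: [1, 27, 27]
BINARY_OP ^ → 27 ^ 27 = 0. Stack: [1, 0]
BINARY_OP + → 1 + 0 = 1. Stack: [1]
STORE_FAST u → u=1. Stack: []
LOAD_FAST a → push 27. Stack: [27]
RETURN_VALUE → return 27.

1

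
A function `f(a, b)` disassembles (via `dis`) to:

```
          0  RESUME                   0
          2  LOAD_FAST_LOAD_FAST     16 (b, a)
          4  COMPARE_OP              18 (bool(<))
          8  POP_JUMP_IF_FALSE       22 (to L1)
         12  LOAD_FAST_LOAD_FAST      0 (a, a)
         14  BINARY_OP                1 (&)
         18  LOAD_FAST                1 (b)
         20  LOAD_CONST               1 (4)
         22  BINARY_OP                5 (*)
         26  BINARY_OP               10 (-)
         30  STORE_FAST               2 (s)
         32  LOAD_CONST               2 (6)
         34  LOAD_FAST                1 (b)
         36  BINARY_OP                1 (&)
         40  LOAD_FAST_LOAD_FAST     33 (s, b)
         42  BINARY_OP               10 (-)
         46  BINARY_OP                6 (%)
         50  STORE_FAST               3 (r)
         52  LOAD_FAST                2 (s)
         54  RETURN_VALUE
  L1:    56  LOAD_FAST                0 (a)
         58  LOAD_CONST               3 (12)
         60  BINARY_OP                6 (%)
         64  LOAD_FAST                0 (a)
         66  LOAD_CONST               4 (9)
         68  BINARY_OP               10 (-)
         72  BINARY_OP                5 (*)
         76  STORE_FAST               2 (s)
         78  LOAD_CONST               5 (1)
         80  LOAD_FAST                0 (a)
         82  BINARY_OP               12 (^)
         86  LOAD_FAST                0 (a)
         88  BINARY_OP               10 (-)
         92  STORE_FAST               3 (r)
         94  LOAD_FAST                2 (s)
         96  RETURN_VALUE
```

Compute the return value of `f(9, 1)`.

5

LOAD_FAST_LOAD_FAST b,a → push 1,9. Stack: [1, 9]
COMPARE_OP bool(<) → 1 vs 9 = True. Stack: [True]
POP_JUMP_IF_FALSE → pop True; no jump. Stack: []
LOAD_FAST_LOAD_FAST a,a → push 9,9. Stack: [9, 9]
BINARY_OP & → 9 & 9 = 9. Stack: [9]
LOAD_FAST b → push 1. Stack: [9, 1]
LOAD_CONST → push 4. Stack: [9, 1, 4]
BINARY_OP * → 1 * 4 = 4. Stack: [9, 4]
BINARY_OP - → 9 - 4 = 5. Stack: [5]
STORE_FAST s → s=5. Stack: []
LOAD_CONST → push 6. Stack: [6]
LOAD_FAST b → push 1. Stack: [6, 1]
BINARY_OP & → 6 & 1 = 0. Stack: [0]
LOAD_FAST_LOAD_FAST s,b → push 5,1. Stack: [0, 5, 1]
BINARY_OP - → 5 - 1 = 4. Stack: [0, 4]
BINARY_OP % → 0 % 4 = 0. Stack: [0]
STORE_FAST r → r=0. Stack: []
LOAD_FAST s → push 5. Stack: [5]
RETURN_VALUE → return 5.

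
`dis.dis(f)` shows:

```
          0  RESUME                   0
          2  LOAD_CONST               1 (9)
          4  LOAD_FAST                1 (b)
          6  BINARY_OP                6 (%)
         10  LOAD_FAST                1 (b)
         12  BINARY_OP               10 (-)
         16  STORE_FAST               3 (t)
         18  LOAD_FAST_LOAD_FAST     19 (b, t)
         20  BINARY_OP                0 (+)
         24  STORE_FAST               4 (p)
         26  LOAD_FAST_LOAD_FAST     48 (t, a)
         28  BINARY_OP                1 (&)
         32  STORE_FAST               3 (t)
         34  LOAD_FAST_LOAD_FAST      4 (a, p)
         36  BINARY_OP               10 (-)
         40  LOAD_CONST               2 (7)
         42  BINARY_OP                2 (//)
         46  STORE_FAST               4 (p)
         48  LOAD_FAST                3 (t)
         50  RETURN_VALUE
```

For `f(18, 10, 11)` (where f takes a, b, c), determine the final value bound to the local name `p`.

LOAD_CONST → push 9. Stack: [9]
LOAD_FAST b → push 10. Stack: [9, 10]
BINARY_OP % → 9 % 10 = 9. Stack: [9]
LOAD_FAST b → push 10. Stack: [9, 10]
BINARY_OP - → 9 - 10 = -1. Stack: [-1]
STORE_FAST t → t=-1. Stack: []
LOAD_FAST_LOAD_FAST b,t → push 10,-1. Stack: [10, -1]
BINARY_OP + → 10 + -1 = 9. Stack: [9]
STORE_FAST p → p=9. Stack: []
LOAD_FAST_LOAD_FAST t,a → push -1,18. Stack: [-1, 18]
BINARY_OP & → -1 & 18 = 18. Stack: [18]
STORE_FAST t → t=18. Stack: []
LOAD_FAST_LOAD_FAST a,p → push 18,9. Stack: [18, 9]
BINARY_OP - → 18 - 9 = 9. Stack: [9]
LOAD_CONST → push 7. Stack: [9, 7]
BINARY_OP // → 9 // 7 = 1. Stack: [1]
STORE_FAST p → p=1. Stack: []
LOAD_FAST t → push 18. Stack: [18]
RETURN_VALUE → return 18.

1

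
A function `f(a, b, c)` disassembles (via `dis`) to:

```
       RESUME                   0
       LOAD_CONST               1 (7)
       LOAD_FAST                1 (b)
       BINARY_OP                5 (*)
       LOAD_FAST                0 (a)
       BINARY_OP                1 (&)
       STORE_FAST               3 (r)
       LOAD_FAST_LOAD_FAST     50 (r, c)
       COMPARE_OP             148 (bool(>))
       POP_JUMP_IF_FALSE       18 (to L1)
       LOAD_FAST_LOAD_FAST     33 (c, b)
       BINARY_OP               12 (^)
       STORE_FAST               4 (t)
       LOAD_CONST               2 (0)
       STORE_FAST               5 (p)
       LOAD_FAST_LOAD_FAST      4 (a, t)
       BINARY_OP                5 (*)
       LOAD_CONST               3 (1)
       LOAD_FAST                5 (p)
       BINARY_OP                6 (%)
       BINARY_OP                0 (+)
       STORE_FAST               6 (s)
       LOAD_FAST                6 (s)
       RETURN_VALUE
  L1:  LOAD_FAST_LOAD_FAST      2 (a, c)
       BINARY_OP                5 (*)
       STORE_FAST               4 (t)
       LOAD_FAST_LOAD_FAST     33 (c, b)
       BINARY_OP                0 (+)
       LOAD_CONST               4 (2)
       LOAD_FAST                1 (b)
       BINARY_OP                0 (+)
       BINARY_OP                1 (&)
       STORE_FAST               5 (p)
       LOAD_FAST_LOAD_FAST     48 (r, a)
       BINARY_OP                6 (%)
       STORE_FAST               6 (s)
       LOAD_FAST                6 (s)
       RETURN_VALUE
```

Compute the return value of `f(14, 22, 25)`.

10

LOAD_CONST → push 7. Stack: [7]
LOAD_FAST b → push 22. Stack: [7, 22]
BINARY_OP * → 7 * 22 = 154. Stack: [154]
LOAD_FAST a → push 14. Stack: [154, 14]
BINARY_OP & → 154 & 14 = 10. Stack: [10]
STORE_FAST r → r=10. Stack: []
LOAD_FAST_LOAD_FAST r,c → push 10,25. Stack: [10, 25]
COMPARE_OP bool(>) → 10 vs 25 = False. Stack: [False]
POP_JUMP_IF_FALSE → pop False; jump. Stack: []
LOAD_FAST_LOAD_FAST a,c → push 14,25. Stack: [14, 25]
BINARY_OP * → 14 * 25 = 350. Stack: [350]
STORE_FAST t → t=350. Stack: []
LOAD_FAST_LOAD_FAST c,b → push 25,22. Stack: [25, 22]
BINARY_OP + → 25 + 22 = 47. Stack: [47]
LOAD_CONST → push 2. Stack: [47, 2]
LOAD_FAST b → push 22. Stack: [47, 2, 22]
BINARY_OP + → 2 + 22 = 24. Stack: [47, 24]
BINARY_OP & → 47 & 24 = 8. Stack: [8]
STORE_FAST p → p=8. Stack: []
LOAD_FAST_LOAD_FAST r,a → push 10,14. Stack: [10, 14]
BINARY_OP % → 10 % 14 = 10. Stack: [10]
STORE_FAST s → s=10. Stack: []
LOAD_FAST s → push 10. Stack: [10]
RETURN_VALUE → return 10.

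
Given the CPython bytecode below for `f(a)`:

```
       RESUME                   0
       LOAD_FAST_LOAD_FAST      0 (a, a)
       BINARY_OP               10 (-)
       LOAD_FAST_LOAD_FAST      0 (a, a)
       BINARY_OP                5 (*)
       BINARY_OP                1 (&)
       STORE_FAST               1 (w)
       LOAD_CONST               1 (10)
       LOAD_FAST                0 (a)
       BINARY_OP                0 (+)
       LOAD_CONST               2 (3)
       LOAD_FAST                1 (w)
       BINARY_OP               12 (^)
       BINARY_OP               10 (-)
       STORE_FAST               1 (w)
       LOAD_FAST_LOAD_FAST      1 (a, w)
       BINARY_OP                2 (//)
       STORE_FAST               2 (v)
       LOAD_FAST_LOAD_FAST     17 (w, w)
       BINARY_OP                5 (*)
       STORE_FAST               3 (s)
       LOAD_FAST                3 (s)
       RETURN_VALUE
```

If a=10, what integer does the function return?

289

LOAD_FAST_LOAD_FAST a,a → push 10,10. Stack: [10, 10]
BINARY_OP - → 10 - 10 = 0. Stack: [0]
LOAD_FAST_LOAD_FAST a,a → push 10,10. Stack: [0, 10, 10]
BINARY_OP * → 10 * 10 = 100. Stack: [0, 100]
BINARY_OP & → 0 & 100 = 0. Stack: [0]
STORE_FAST w → w=0. Stack: []
LOAD_CONST → push 10. Stack: [10]
LOAD_FAST a → push 10. Stack: [10, 10]
BINARY_OP + → 10 + 10 = 20. Stack: [20]
LOAD_CONST → push 3. Stack: [20, 3]
LOAD_FAST w → push 0. Stack: [20, 3, 0]
BINARY_OP ^ → 3 ^ 0 = 3. Stack: [20, 3]
BINARY_OP - → 20 - 3 = 17. Stack: [17]
STORE_FAST w → w=17. Stack: []
LOAD_FAST_LOAD_FAST a,w → push 10,17. Stack: [10, 17]
BINARY_OP // → 10 // 17 = 0. Stack: [0]
STORE_FAST v → v=0. Stack: []
LOAD_FAST_LOAD_FAST w,w → push 17,17. Stack: [17, 17]
BINARY_OP * → 17 * 17 = 289. Stack: [289]
STORE_FAST s → s=289. Stack: []
LOAD_FAST s → push 289. Stack: [289]
RETURN_VALUE → return 289.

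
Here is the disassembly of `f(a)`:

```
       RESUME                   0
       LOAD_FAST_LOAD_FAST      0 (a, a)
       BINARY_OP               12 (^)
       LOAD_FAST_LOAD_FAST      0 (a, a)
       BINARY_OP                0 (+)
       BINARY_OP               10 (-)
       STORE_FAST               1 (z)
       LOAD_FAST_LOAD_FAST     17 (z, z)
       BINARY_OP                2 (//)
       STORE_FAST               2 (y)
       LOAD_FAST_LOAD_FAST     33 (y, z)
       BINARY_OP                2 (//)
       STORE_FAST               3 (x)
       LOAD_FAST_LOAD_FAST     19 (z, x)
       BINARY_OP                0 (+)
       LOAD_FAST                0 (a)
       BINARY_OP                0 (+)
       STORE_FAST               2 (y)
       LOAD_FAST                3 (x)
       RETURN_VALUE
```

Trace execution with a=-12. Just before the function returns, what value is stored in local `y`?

12

LOAD_FAST_LOAD_FAST a,a → push -12,-12. Stack: [-12, -12]
BINARY_OP ^ → -12 ^ -12 = 0. Stack: [0]
LOAD_FAST_LOAD_FAST a,a → push -12,-12. Stack: [0, -12, -12]
BINARY_OP + → -12 + -12 = -24. Stack: [0, -24]
BINARY_OP - → 0 - -24 = 24. Stack: [24]
STORE_FAST z → z=24. Stack: []
LOAD_FAST_LOAD_FAST z,z → push 24,24. Stack: [24, 24]
BINARY_OP // → 24 // 24 = 1. Stack: [1]
STORE_FAST y → y=1. Stack: []
LOAD_FAST_LOAD_FAST y,z → push 1,24. Stack: [1, 24]
BINARY_OP // → 1 // 24 = 0. Stack: [0]
STORE_FAST x → x=0. Stack: []
LOAD_FAST_LOAD_FAST z,x → push 24,0. Stack: [24, 0]
BINARY_OP + → 24 + 0 = 24. Stack: [24]
LOAD_FAST a → push -12. Stack: [24, -12]
BINARY_OP + → 24 + -12 = 12. Stack: [12]
STORE_FAST y → y=12. Stack: []
LOAD_FAST x → push 0. Stack: [0]
RETURN_VALUE → return 0.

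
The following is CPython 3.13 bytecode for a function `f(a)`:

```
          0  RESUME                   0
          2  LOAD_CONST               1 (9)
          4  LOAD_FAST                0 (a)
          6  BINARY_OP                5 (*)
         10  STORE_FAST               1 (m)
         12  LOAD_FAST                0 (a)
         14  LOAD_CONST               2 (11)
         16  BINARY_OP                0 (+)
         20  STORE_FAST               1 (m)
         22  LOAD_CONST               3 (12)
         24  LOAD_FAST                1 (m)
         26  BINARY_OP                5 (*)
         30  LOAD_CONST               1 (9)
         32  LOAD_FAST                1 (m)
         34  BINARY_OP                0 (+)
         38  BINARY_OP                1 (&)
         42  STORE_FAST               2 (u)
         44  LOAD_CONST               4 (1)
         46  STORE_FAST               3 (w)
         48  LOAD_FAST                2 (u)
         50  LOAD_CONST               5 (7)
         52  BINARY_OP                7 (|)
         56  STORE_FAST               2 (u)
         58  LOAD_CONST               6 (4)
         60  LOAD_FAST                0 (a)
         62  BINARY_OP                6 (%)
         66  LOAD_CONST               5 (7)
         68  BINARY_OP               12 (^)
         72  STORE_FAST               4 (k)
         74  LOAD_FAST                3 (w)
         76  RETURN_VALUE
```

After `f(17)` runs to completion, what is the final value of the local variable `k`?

3

LOAD_CONST → push 9. Stack: [9]
LOAD_FAST a → push 17. Stack: [9, 17]
BINARY_OP * → 9 * 17 = 153. Stack: [153]
STORE_FAST m → m=153. Stack: []
LOAD_FAST a → push 17. Stack: [17]
LOAD_CONST → push 11. Stack: [17, 11]
BINARY_OP + → 17 + 11 = 28. Stack: [28]
STORE_FAST m → m=28. Stack: []
LOAD_CONST → push 12. Stack: [12]
LOAD_FAST m → push 28. Stack: [12, 28]
BINARY_OP * → 12 * 28 = 336. Stack: [336]
LOAD_CONST → push 9. Stack: [336, 9]
LOAD_FAST m → push 28. Stack: [336, 9, 28]
BINARY_OP + → 9 + 28 = 37. Stack: [336, 37]
BINARY_OP & → 336 & 37 = 0. Stack: [0]
STORE_FAST u → u=0. Stack: []
LOAD_CONST → push 1. Stack: [1]
STORE_FAST w → w=1. Stack: []
LOAD_FAST u → push 0. Stack: [0]
LOAD_CONST → push 7. Stack: [0, 7]
BINARY_OP | → 0 | 7 = 7. Stack: [7]
STORE_FAST u → u=7. Stack: []
LOAD_CONST → push 4. Stack: [4]
LOAD_FAST a → push 17. Stack: [4, 17]
BINARY_OP % → 4 % 17 = 4. Stack: [4]
LOAD_CONST → push 7. Stack: [4, 7]
BINARY_OP ^ → 4 ^ 7 = 3. Stack: [3]
STORE_FAST k → k=3. Stack: []
LOAD_FAST w → push 1. Stack: [1]
RETURN_VALUE → return 1.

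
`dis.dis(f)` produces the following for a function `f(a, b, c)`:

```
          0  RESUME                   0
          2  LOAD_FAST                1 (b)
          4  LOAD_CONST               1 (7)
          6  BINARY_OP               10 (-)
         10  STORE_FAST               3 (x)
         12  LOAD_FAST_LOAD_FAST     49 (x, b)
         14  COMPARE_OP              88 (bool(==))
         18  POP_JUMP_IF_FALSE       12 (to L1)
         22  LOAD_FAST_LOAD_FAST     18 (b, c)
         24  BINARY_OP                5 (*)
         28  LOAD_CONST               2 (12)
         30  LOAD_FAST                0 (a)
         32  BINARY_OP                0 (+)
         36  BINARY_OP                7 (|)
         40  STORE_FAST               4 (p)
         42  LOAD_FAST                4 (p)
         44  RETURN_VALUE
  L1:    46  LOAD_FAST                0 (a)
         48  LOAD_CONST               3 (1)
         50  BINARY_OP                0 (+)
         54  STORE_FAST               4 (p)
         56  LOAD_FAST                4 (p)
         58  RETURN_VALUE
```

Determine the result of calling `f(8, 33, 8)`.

LOAD_FAST b → push 33. Stack: [33]
LOAD_CONST → push 7. Stack: [33, 7]
BINARY_OP - → 33 - 7 = 26. Stack: [26]
STORE_FAST x → x=26. Stack: []
LOAD_FAST_LOAD_FAST x,b → push 26,33. Stack: [26, 33]
COMPARE_OP bool(==) → 26 vs 33 = False. Stack: [False]
POP_JUMP_IF_FALSE → pop False; jump. Stack: []
LOAD_FAST a → push 8. Stack: [8]
LOAD_CONST → push 1. Stack: [8, 1]
BINARY_OP + → 8 + 1 = 9. Stack: [9]
STORE_FAST p → p=9. Stack: []
LOAD_FAST p → push 9. Stack: [9]
RETURN_VALUE → return 9.

9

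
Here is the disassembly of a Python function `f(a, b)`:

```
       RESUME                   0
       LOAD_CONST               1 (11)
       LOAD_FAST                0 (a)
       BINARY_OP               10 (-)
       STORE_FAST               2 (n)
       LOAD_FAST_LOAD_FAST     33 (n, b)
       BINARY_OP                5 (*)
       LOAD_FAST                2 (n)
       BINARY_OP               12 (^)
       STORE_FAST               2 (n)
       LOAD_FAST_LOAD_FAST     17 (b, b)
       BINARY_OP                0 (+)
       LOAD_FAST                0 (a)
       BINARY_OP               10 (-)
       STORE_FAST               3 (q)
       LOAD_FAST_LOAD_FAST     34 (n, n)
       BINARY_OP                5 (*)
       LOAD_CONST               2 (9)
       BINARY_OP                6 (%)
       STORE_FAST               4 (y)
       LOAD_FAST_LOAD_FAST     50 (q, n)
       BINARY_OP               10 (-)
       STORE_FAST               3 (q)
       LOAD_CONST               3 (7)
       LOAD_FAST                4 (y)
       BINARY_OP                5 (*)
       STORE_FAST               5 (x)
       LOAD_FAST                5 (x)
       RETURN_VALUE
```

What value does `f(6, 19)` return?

0

LOAD_CONST → push 11. Stack: [11]
LOAD_FAST a → push 6. Stack: [11, 6]
BINARY_OP - → 11 - 6 = 5. Stack: [5]
STORE_FAST n → n=5. Stack: []
LOAD_FAST_LOAD_FAST n,b → push 5,19. Stack: [5, 19]
BINARY_OP * → 5 * 19 = 95. Stack: [95]
LOAD_FAST n → push 5. Stack: [95, 5]
BINARY_OP ^ → 95 ^ 5 = 90. Stack: [90]
STORE_FAST n → n=90. Stack: []
LOAD_FAST_LOAD_FAST b,b → push 19,19. Stack: [19, 19]
BINARY_OP + → 19 + 19 = 38. Stack: [38]
LOAD_FAST a → push 6. Stack: [38, 6]
BINARY_OP - → 38 - 6 = 32. Stack: [32]
STORE_FAST q → q=32. Stack: []
LOAD_FAST_LOAD_FAST n,n → push 90,90. Stack: [90, 90]
BINARY_OP * → 90 * 90 = 8100. Stack: [8100]
LOAD_CONST → push 9. Stack: [8100, 9]
BINARY_OP % → 8100 % 9 = 0. Stack: [0]
STORE_FAST y → y=0. Stack: []
LOAD_FAST_LOAD_FAST q,n → push 32,90. Stack: [32, 90]
BINARY_OP - → 32 - 90 = -58. Stack: [-58]
STORE_FAST q → q=-58. Stack: []
LOAD_CONST → push 7. Stack: [7]
LOAD_FAST y → push 0. Stack: [7, 0]
BINARY_OP * → 7 * 0 = 0. Stack: [0]
STORE_FAST x → x=0. Stack: []
LOAD_FAST x → push 0. Stack: [0]
RETURN_VALUE → return 0.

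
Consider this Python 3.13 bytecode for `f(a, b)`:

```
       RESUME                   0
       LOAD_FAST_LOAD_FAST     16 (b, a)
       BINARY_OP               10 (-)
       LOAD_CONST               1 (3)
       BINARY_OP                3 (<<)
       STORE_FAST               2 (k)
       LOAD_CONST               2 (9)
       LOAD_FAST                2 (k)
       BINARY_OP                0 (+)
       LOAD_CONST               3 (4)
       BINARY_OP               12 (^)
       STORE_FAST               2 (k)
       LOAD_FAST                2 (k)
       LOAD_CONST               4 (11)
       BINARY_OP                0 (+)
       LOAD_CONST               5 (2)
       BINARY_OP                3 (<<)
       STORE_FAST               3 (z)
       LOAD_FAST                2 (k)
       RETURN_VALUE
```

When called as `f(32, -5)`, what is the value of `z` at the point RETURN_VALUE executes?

LOAD_FAST_LOAD_FAST b,a → push -5,32. Stack: [-5, 32]
BINARY_OP - → -5 - 32 = -37. Stack: [-37]
LOAD_CONST → push 3. Stack: [-37, 3]
BINARY_OP << → -37 << 3 = -296. Stack: [-296]
STORE_FAST k → k=-296. Stack: []
LOAD_CONST → push 9. Stack: [9]
LOAD_FAST k → push -296. Stack: [9, -296]
BINARY_OP + → 9 + -296 = -287. Stack: [-287]
LOAD_CONST → push 4. Stack: [-287, 4]
BINARY_OP ^ → -287 ^ 4 = -283. Stack: [-283]
STORE_FAST k → k=-283. Stack: []
LOAD_FAST k → push -283. Stack: [-283]
LOAD_CONST → push 11. Stack: [-283, 11]
BINARY_OP + → -283 + 11 = -272. Stack: [-272]
LOAD_CONST → push 2. Stack: [-272, 2]
BINARY_OP << → -272 << 2 = -1088. Stack: [-1088]
STORE_FAST z → z=-1088. Stack: []
LOAD_FAST k → push -283. Stack: [-283]
RETURN_VALUE → return -283.

-1088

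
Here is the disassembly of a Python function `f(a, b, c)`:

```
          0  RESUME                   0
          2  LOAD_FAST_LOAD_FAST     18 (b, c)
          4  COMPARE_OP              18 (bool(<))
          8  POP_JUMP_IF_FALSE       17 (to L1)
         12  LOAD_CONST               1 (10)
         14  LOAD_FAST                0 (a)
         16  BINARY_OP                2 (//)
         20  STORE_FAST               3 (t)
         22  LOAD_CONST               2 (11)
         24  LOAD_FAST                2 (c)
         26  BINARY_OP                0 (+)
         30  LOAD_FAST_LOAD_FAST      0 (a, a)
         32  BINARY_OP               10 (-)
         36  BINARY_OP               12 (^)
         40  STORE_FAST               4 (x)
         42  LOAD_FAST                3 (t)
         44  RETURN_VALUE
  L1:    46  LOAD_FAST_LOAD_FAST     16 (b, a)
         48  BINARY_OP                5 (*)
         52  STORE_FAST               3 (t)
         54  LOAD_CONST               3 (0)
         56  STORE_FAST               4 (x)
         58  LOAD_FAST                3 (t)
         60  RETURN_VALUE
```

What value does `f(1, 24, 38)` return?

10

LOAD_FAST_LOAD_FAST b,c → push 24,38. Stack: [24, 38]
COMPARE_OP bool(<) → 24 vs 38 = True. Stack: [True]
POP_JUMP_IF_FALSE → pop True; no jump. Stack: []
LOAD_CONST → push 10. Stack: [10]
LOAD_FAST a → push 1. Stack: [10, 1]
BINARY_OP // → 10 // 1 = 10. Stack: [10]
STORE_FAST t → t=10. Stack: []
LOAD_CONST → push 11. Stack: [11]
LOAD_FAST c → push 38. Stack: [11, 38]
BINARY_OP + → 11 + 38 = 49. Stack: [49]
LOAD_FAST_LOAD_FAST a,a → push 1,1. Stack: [49, 1, 1]
BINARY_OP - → 1 - 1 = 0. Stack: [49, 0]
BINARY_OP ^ → 49 ^ 0 = 49. Stack: [49]
STORE_FAST x → x=49. Stack: []
LOAD_FAST t → push 10. Stack: [10]
RETURN_VALUE → return 10.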